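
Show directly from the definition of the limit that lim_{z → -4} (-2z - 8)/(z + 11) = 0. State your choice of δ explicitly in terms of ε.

Suppose ε > 0. We want δ > 0 with 0 < |z + 4| < δ ⇒ |(-2z - 8)/(z + 11) − 0| < ε.
Combining over a common denominator, (-2z - 8)/(z + 11) − 0 = [(-2z - 8)·7 − 0·(z + 11)] / [7·(z + 11)] = -14(z + 4) / (7(z + 11)).
So |(-2z - 8)/(z + 11) − 0| = 14|z + 4| / (7·|z + 11|).
Restrict δ ≤ 7/2. Then |z + 4| < 7/2 gives |z + 11| = |(z + 4) + 7| ≥ 7 − 7/2 = 7/2.
Hence |(-2z - 8)/(z + 11) − 0| < 14|z + 4|/(7·(7/2)) = (4/7)|z + 4|, which is < ε once |z + 4| < (7/4)ε.
Take δ = min(7/2, (7/4)ε). Then 0 < |z + 4| < δ forces both bounds, so |(-2z - 8)/(z + 11) − 0| < ε.

δ = min(7/2, (7/4)ε)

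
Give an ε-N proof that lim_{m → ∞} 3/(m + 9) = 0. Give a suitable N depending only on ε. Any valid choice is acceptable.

Let ε > 0 be given. For m ≥ 1, |3/(m + 9) − 0| = 3/(m + 9) ≤ 3/m.
We need 3/m < ε, i.e. m > 3/ε.
Take N = 3/ε. If m > N then |3/(m + 9)| ≤ 3/m < ε.

N = 3/ε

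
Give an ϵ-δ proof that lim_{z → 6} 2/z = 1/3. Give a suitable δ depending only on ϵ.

δ = min(3, 9ϵ)

Let ϵ > 0 be given. We seek δ > 0 such that 0 < |z − 6| < δ implies |2/z − (1/3)| < ϵ.
|2/z − (1/3)| = 2·|6 − z|/(6·|z|) = 2|z − 6|/(6|z|).
Require δ ≤ 3 so that |z| > 6 − 3 = 3, hence 6|z| > 18.
Then |2/z − (1/3)| < 2|z − 6|/18, which is < ϵ when |z − 6| < 9ϵ.
Take δ = min(3, 9ϵ). Then 0 < |z − 6| < δ gives both |z − 6| < 3 and |z − 6| < 9ϵ, so |2/z − (1/3)| < ϵ.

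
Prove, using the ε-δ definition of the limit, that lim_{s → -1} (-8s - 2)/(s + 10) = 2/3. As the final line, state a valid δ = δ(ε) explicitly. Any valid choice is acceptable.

δ = min(9/2, (27/52)ε)

Fix ε > 0. We want δ > 0 with 0 < |s + 1| < δ ⇒ |(-8s - 2)/(s + 10) − (2/3)| < ε.
Combining over a common denominator, (-8s - 2)/(s + 10) − (2/3) = [(-8s - 2)·9 − 6·(s + 10)] / [9·(s + 10)] = -78(s + 1) / (9(s + 10)).
So |(-8s - 2)/(s + 10) − (2/3)| = 78|s + 1| / (9·|s + 10|).
Require δ ≤ 9/2, so |s + 10| ≥ |9| − |s + 1| > 9 − 9/2 = 9/2.
Hence |(-8s - 2)/(s + 10) − (2/3)| < 78|s + 1|/(9·(9/2)) = (52/27)|s + 1|, which is < ε once |s + 1| < (27/52)ε.
Take δ = min(9/2, (27/52)ε). Then 0 < |s + 1| < δ forces both bounds, so |(-8s - 2)/(s + 10) − (2/3)| < ε.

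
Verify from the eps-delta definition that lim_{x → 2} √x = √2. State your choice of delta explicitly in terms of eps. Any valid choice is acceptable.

delta = min(2, √2·eps)

Let eps > 0 be given. We want delta > 0 such that 0 < |x − 2| < delta implies |√x − √2| < eps.
Multiplying by the conjugate, |√x − √2| = |x − 2|/(√x + √2).
Restrict delta ≤ 2 so that |x − 2| < 2 forces x > 0, and then √x + √2 > √2.
Hence |√x − √2| < |x − 2|/√2, which is < eps once |x − 2| < √2·eps.
Take delta = min(2, √2·eps). If 0 < |x − 2| < delta then x > 0 and |√x − √2| < |x − 2|/√2 < eps.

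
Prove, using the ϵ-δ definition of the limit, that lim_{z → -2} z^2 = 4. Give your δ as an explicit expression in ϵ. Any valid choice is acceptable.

δ = min(1, ϵ/5)

Let ϵ > 0 be given. We seek δ > 0 with 0 < |z + 2| < δ ⇒ |z^2 − 4| < ϵ.
Factor: z^2 − 4 = (z + 2)(z - 2), so |z^2 − 4| = |z + 2|·|z - 2|.
Impose δ ≤ 1 so that |z| < 3; then |z - 2| ≤ 5.
Hence |z^2 − 4| ≤ 5|z + 2|, which is < ϵ once |z + 2| < ϵ/5.
Take δ = min(1, ϵ/5). If 0 < |z + 2| < δ then both bounds hold and |z^2 − 4| ≤ 5|z + 2| < 5·(ϵ/5) = ϵ.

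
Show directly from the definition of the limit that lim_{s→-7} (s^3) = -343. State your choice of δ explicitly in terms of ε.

Fix ε > 0. We seek δ > 0 with 0 < |s + 7| < δ ⇒ |s^3 + 343| < ε.
Factor: s^3 + 343 = (s + 7)(s^2 - 7s + 49), so |s^3 + 343| = |s + 7|·|s^2 - 7s + 49|.
Restrict δ ≤ 1. Then |s + 7| < 1 gives |s| < 8, so by the triangle inequality |s^2 - 7s + 49| ≤ 8^2 + 7·8 + 49 = 169.
Hence |s^3 + 343| ≤ 169|s + 7|, which is < ε once |s + 7| < ε/169.
Take δ = min(1, ε/169). If 0 < |s + 7| < δ then both bounds hold and |s^3 + 343| ≤ 169|s + 7| < 169·(ε/169) = ε.

δ = min(1, ε/169)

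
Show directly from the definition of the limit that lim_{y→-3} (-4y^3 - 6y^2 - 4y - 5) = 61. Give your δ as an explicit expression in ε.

Fix ε > 0. We want δ > 0 such that 0 < |y + 3| < δ implies |(-4y^3 - 6y^2 - 4y - 5) − 61| < ε.
(-4y^3 - 6y^2 - 4y - 5) − 61 = -4y^3 - 6y^2 - 4y - 66 = (y + 3)(-4y^2 + 6y - 22).
So |(-4y^3 - 6y^2 - 4y - 5) − 61| = |y + 3|·|-4y^2 + 6y - 22|.
Assume first that |y + 3| < 1, so |y| < 4. Then |-4y^2 + 6y - 22| ≤ 4·4^2 + 6·4 + 22 = 110.
Hence |(-4y^3 - 6y^2 - 4y - 5) − 61| ≤ 110|y + 3| < ε provided |y + 3| < ε/110.
Choosing δ = min(1, ε/110) ensures both conditions, hence |(-4y^3 - 6y^2 - 4y - 5) − 61| < ε.

δ = min(1, ε/110)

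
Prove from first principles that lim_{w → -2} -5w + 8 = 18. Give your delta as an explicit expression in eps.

delta = eps/5

Suppose eps > 0. We need delta > 0 so that 0 < |w + 2| < delta implies |(-5w + 8) − 18| < eps.
Since (-5w + 8) − 18 = -5(w + 2), we have |(-5w + 8) − 18| = 5|w + 2|.
Thus it suffices that |w + 2| < eps/5.
Take delta = eps/5. If 0 < |w + 2| < delta then |(-5w + 8) − 18| = 5|w + 2| < 5·(eps/5) = eps.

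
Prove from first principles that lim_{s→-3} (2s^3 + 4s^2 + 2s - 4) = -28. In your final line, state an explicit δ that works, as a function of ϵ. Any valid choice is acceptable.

δ = min(1, ϵ/48)

Fix ϵ > 0. We want δ > 0 such that 0 < |s + 3| < δ implies |(2s^3 + 4s^2 + 2s - 4) + 28| < ϵ.
(2s^3 + 4s^2 + 2s - 4) + 28 = 2s^3 + 4s^2 + 2s + 24 = (s + 3)(2s^2 - 2s + 8).
So |(2s^3 + 4s^2 + 2s - 4) + 28| = |s + 3|·|2s^2 - 2s + 8|.
Require δ ≤ 1. Then |s + 3| < 1 gives |s| < 4, and by the triangle inequality |2s^2 - 2s + 8| ≤ 2·4^2 + 2·4 + 8 = 48.
Hence |(2s^3 + 4s^2 + 2s - 4) + 28| ≤ 48|s + 3| < ϵ provided |s + 3| < ϵ/48.
Choosing δ = min(1, ϵ/48) ensures both conditions, hence |(2s^3 + 4s^2 + 2s - 4) + 28| < ϵ.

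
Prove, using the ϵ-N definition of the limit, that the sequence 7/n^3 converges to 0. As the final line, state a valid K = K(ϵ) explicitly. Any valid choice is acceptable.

K = (7/ϵ)^{1/3}

Let ϵ > 0. For n ≥ 1, |7/n^3 − 0| = 7/n^3.
7/n^3 < ϵ ⇔ n^3 > 7/ϵ ⇔ n > (7/ϵ)^{1/3}.
Take K = (7/ϵ)^{1/3}. Then n > K implies 7/n^3 < ϵ.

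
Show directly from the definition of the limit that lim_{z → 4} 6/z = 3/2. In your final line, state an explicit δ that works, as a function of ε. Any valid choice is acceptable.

Let ε > 0 be given. We seek δ > 0 such that 0 < |z − 4| < δ implies |6/z − (3/2)| < ε.
|6/z − (3/2)| = 6·|4 − z|/(4·|z|) = 6|z − 4|/(4|z|).
Require δ ≤ 2 so that |z| > 4 − 2 = 2, hence 4|z| > 8.
Then |6/z − (3/2)| < 6|z − 4|/8, which is < ε when |z − 4| < (4/3)ε.
Take δ = min(2, (4/3)ε). Then 0 < |z − 4| < δ gives both |z − 4| < 2 and |z − 4| < (4/3)ε, so |6/z − (3/2)| < ε.

δ = min(2, (4/3)ε)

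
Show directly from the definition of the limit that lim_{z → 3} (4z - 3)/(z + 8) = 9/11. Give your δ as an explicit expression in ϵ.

δ = min(11/2, (121/70)ϵ)

Suppose ϵ > 0. We want δ > 0 with 0 < |z − 3| < δ ⇒ |(4z - 3)/(z + 8) − (9/11)| < ϵ.
Combining over a common denominator, (4z - 3)/(z + 8) − (9/11) = [(4z - 3)·11 − 9·(z + 8)] / [11·(z + 8)] = 35(z − 3) / (11(z + 8)).
So |(4z - 3)/(z + 8) − (9/11)| = 35|z − 3| / (11·|z + 8|).
Require δ ≤ 11/2, so |z + 8| ≥ |11| − |z − 3| > 11 − 11/2 = 11/2.
Hence |(4z - 3)/(z + 8) − (9/11)| < 35|z − 3|/(11·(11/2)) = (70/121)|z − 3|, which is < ϵ once |z − 3| < (121/70)ϵ.
Take δ = min(11/2, (121/70)ϵ). Then 0 < |z − 3| < δ forces both bounds, so |(4z - 3)/(z + 8) − (9/11)| < ϵ.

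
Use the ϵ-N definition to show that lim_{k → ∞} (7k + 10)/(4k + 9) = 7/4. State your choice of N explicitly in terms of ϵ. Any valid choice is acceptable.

Let ϵ > 0. For k ≥ 1, |(7k + 10)/(4k + 9) − (7/4)| = |-23|/(4(4k + 9)) = 23/(4(4k + 9)).
Since 4k + 9 ≥ 4k for k ≥ 1, this is ≤ 23/(4·4k) = (23/16)/k.
So |(7k + 10)/(4k + 9) − (7/4)| < ϵ whenever k > (23/16)/ϵ.
Take N = (23/16)/ϵ. If k > N then |(7k + 10)/(4k + 9) − (7/4)| ≤ (23/16)/k < ϵ.

N = (23/16)/ϵ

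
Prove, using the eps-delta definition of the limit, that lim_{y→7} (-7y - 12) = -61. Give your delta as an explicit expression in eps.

Suppose eps > 0. We need delta > 0 so that 0 < |y − 7| < delta implies |(-7y - 12) + 61| < eps.
|(-7y - 12) + 61| = |-7y + 49| = 7|y − 7|.
So 7|y − 7| < eps exactly when |y − 7| < eps/7.
Take delta = eps/7. If 0 < |y − 7| < delta then |(-7y - 12) + 61| = 7|y − 7| < 7·(eps/7) = eps.

delta = eps/7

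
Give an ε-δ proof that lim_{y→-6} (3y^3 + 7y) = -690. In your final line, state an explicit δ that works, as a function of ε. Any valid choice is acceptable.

δ = min(2, ε/451)

Let ε > 0. We want δ > 0 such that 0 < |y + 6| < δ implies |(3y^3 + 7y) + 690| < ε.
(3y^3 + 7y) + 690 = 3y^3 + 7y + 690 = (y + 6)(3y^2 - 18y + 115).
So |(3y^3 + 7y) + 690| = |y + 6|·|3y^2 - 18y + 115|.
Require δ ≤ 2. Then |y + 6| < 2 gives |y| < 8, and by the triangle inequality |3y^2 - 18y + 115| ≤ 3·8^2 + 18·8 + 115 = 451.
Hence |(3y^3 + 7y) + 690| ≤ 451|y + 6| < ε provided |y + 6| < ε/451.
Take δ = min(2, ε/451). Then 0 < |y + 6| < δ gives both |y + 6| < 2 and |y + 6| < ε/451, so |(3y^3 + 7y) + 690| < ε.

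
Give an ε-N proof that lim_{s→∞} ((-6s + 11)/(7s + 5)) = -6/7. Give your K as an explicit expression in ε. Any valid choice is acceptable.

Let ε > 0. We seek K > 0 such that s > K implies |(-6s + 11)/(7s + 5) + 6/7| < ε.
(-6s + 11)/(7s + 5) + 6/7 = (7(-6s + 11) − (-6)(7s + 5)) / (7(7s + 5)) = 107/(7(7s + 5)).
For s > 0 we have 7s + 5 > 7s, so |(-6s + 11)/(7s + 5) + 6/7| = 107/(7(7s + 5)) < 107/(7·7s) = (107/49)/s.
Thus |(-6s + 11)/(7s + 5) + 6/7| < ε whenever s > (107/49)/ε.
Take K = (107/49)/ε. If s > K then |(-6s + 11)/(7s + 5) + 6/7| < (107/49)/s < ε.

K = (107/49)/ε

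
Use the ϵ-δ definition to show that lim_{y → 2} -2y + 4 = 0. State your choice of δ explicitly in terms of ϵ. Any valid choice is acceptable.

Suppose ϵ > 0. We need δ > 0 so that 0 < |y − 2| < δ implies |(-2y + 4)| < ϵ.
Since (-2y + 4) = -2(y − 2), we have |(-2y + 4)| = 2|y − 2|.
Thus it suffices that |y − 2| < ϵ/2.
Take δ = ϵ/2. If 0 < |y − 2| < δ then |(-2y + 4)| = 2|y − 2| < 2·(ϵ/2) = ϵ.

δ = ϵ/2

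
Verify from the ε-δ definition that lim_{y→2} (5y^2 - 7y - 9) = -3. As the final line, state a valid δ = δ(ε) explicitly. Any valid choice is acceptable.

Let ε > 0. We want δ > 0 such that 0 < |y − 2| < δ implies |(5y^2 - 7y - 9) + 3| < ε.
(5y^2 - 7y - 9) + 3 = 5y^2 - 7y - 6 = (y − 2)(5y + 3).
So |(5y^2 - 7y - 9) + 3| = |y − 2|·|5y + 3|.
Assume first that |y − 2| < 1, so |y| < 3. Then |5y + 3| ≤ 5·3 + 3 = 18.
Hence |(5y^2 - 7y - 9) + 3| ≤ 18|y − 2| < ε provided |y − 2| < ε/18.
Take δ = min(1, ε/18). Then 0 < |y − 2| < δ gives both |y − 2| < 1 and |y − 2| < ε/18, so |(5y^2 - 7y - 9) + 3| < ε.

δ = min(1, ε/18)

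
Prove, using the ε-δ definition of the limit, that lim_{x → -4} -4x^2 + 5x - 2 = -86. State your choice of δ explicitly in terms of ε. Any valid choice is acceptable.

Let ε > 0. We want δ > 0 such that 0 < |x + 4| < δ implies |(-4x^2 + 5x - 2) + 86| < ε.
(-4x^2 + 5x - 2) + 86 = -4x^2 + 5x + 84 = (x + 4)(-4x + 21).
So |(-4x^2 + 5x - 2) + 86| = |x + 4|·|-4x + 21|.
Require δ ≤ 2. Then |x + 4| < 2 gives |x| < 6, and by the triangle inequality |-4x + 21| ≤ 4·6 + 21 = 45.
Hence |(-4x^2 + 5x - 2) + 86| ≤ 45|x + 4| < ε provided |x + 4| < ε/45.
Choosing δ = min(2, ε/45) ensures both conditions, hence |(-4x^2 + 5x - 2) + 86| < ε.

δ = min(2, ε/45)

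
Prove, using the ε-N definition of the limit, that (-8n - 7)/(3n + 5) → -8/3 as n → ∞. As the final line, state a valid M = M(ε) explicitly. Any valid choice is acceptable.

M = (19/9)/ε

Fix ε > 0. For n ≥ 1, |(-8n - 7)/(3n + 5) + 8/3| = |19|/(3(3n + 5)) = 19/(3(3n + 5)).
Since 3n + 5 ≥ 3n for n ≥ 1, this is ≤ 19/(3·3n) = (19/9)/n.
So |(-8n - 7)/(3n + 5) + 8/3| < ε whenever n > (19/9)/ε.
Take M = (19/9)/ε. If n > M then |(-8n - 7)/(3n + 5) + 8/3| ≤ (19/9)/n < ε.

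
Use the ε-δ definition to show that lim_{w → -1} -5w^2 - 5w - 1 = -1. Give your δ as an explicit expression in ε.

δ = min(1, ε/10)

Fix ε > 0. We want δ > 0 such that 0 < |w + 1| < δ implies |(-5w^2 - 5w - 1) + 1| < ε.
(-5w^2 - 5w - 1) + 1 = -5w^2 - 5w = (w + 1)(-5w).
So |(-5w^2 - 5w - 1) + 1| = |w + 1|·|-5w|.
Require δ ≤ 1. Then |w + 1| < 1 gives |w| < 2, and by the triangle inequality |-5w| ≤ 5·2 = 10.
Hence |(-5w^2 - 5w - 1) + 1| ≤ 10|w + 1| < ε provided |w + 1| < ε/10.
Take δ = min(1, ε/10). Then 0 < |w + 1| < δ gives both |w + 1| < 1 and |w + 1| < ε/10, so |(-5w^2 - 5w - 1) + 1| < ε.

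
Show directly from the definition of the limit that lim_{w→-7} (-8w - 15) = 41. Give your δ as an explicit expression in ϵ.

Let ϵ > 0. We need δ > 0 so that 0 < |w + 7| < δ implies |(-8w - 15) − 41| < ϵ.
Since (-8w - 15) − 41 = -8(w + 7), we have |(-8w - 15) − 41| = 8|w + 7|.
Thus it suffices that |w + 7| < ϵ/8.
Choosing δ = ϵ/8 gives |(-8w - 15) − 41| = 8|w + 7| < ϵ whenever |w + 7| < δ.

δ = ϵ/8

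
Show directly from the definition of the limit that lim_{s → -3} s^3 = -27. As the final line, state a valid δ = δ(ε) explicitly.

δ = min(1, ε/37)

Suppose ε > 0. We seek δ > 0 with 0 < |s + 3| < δ ⇒ |s^3 + 27| < ε.
Factor: s^3 + 27 = (s + 3)(s^2 - 3s + 9), so |s^3 + 27| = |s + 3|·|s^2 - 3s + 9|.
Restrict δ ≤ 1. Then |s + 3| < 1 gives |s| < 4, so by the triangle inequality |s^2 - 3s + 9| ≤ 4^2 + 3·4 + 9 = 37.
Hence |s^3 + 27| ≤ 37|s + 3|, which is < ε once |s + 3| < ε/37.
Take δ = min(1, ε/37). If 0 < |s + 3| < δ then both bounds hold and |s^3 + 27| ≤ 37|s + 3| < 37·(ε/37) = ε.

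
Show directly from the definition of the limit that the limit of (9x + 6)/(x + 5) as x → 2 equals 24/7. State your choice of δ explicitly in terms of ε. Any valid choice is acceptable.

δ = min(7/2, (49/78)ε)

Let ε > 0. We want δ > 0 with 0 < |x − 2| < δ ⇒ |(9x + 6)/(x + 5) − (24/7)| < ε.
Combining over a common denominator, (9x + 6)/(x + 5) − (24/7) = [(9x + 6)·7 − 24·(x + 5)] / [7·(x + 5)] = 39(x − 2) / (7(x + 5)).
So |(9x + 6)/(x + 5) − (24/7)| = 39|x − 2| / (7·|x + 5|).
Restrict δ ≤ 7/2. Then |x − 2| < 7/2 gives |x + 5| = |(x − 2) + 7| ≥ 7 − 7/2 = 7/2.
Hence |(9x + 6)/(x + 5) − (24/7)| < 39|x − 2|/(7·(7/2)) = (78/49)|x − 2|, which is < ε once |x − 2| < (49/78)ε.
Take δ = min(7/2, (49/78)ε). Then 0 < |x − 2| < δ forces both bounds, so |(9x + 6)/(x + 5) − (24/7)| < ε.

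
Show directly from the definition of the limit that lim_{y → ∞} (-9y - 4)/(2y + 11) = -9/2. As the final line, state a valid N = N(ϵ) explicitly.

Let ϵ > 0. We seek N > 0 such that y > N implies |(-9y - 4)/(2y + 11) + 9/2| < ϵ.
(-9y - 4)/(2y + 11) + 9/2 = (2(-9y - 4) − (-9)(2y + 11)) / (2(2y + 11)) = 91/(2(2y + 11)).
For y > 0 we have 2y + 11 > 2y, so |(-9y - 4)/(2y + 11) + 9/2| = 91/(2(2y + 11)) < 91/(2·2y) = (91/4)/y.
Thus |(-9y - 4)/(2y + 11) + 9/2| < ϵ whenever y > (91/4)/ϵ.
Take N = (91/4)/ϵ. If y > N then |(-9y - 4)/(2y + 11) + 9/2| < (91/4)/y < ϵ.

N = (91/4)/ϵ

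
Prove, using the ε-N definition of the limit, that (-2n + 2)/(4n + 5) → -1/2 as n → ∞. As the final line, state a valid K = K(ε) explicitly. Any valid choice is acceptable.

K = (9/8)/ε

Fix ε > 0. For n ≥ 1, |(-2n + 2)/(4n + 5) + 1/2| = |18|/(4(4n + 5)) = 18/(4(4n + 5)).
Since 4n + 5 ≥ 4n for n ≥ 1, this is ≤ 18/(4·4n) = (9/8)/n.
So |(-2n + 2)/(4n + 5) + 1/2| < ε whenever n > (9/8)/ε.
Take K = (9/8)/ε. If n > K then |(-2n + 2)/(4n + 5) + 1/2| ≤ (9/8)/n < ε.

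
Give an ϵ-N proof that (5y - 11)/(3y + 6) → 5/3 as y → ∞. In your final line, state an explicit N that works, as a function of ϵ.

N = 7/ϵ

Let ϵ > 0. We seek N > 0 such that y > N implies |(5y - 11)/(3y + 6) − (5/3)| < ϵ.
(5y - 11)/(3y + 6) − (5/3) = (3(5y - 11) − 5(3y + 6)) / (3(3y + 6)) = -63/(3(3y + 6)).
For y > 0 we have 3y + 6 > 3y, so |(5y - 11)/(3y + 6) − (5/3)| = 63/(3(3y + 6)) < 63/(3·3y) = 7/y.
Thus |(5y - 11)/(3y + 6) − (5/3)| < ϵ whenever y > 7/ϵ.
Take N = 7/ϵ. If y > N then |(5y - 11)/(3y + 6) − (5/3)| < 7/y < ϵ.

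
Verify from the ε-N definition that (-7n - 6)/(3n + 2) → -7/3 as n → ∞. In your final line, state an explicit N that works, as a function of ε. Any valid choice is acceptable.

N = (4/9)/ε

Let ε > 0 be given. For n ≥ 1, |(-7n - 6)/(3n + 2) + 7/3| = |-4|/(3(3n + 2)) = 4/(3(3n + 2)).
Since 3n + 2 ≥ 3n for n ≥ 1, this is ≤ 4/(3·3n) = (4/9)/n.
So |(-7n - 6)/(3n + 2) + 7/3| < ε whenever n > (4/9)/ε.
Take N = (4/9)/ε. If n > N then |(-7n - 6)/(3n + 2) + 7/3| ≤ (4/9)/n < ε.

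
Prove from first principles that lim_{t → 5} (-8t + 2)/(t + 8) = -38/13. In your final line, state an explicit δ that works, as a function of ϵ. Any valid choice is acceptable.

δ = min(13/2, (169/132)ϵ)

Suppose ϵ > 0. We want δ > 0 with 0 < |t − 5| < δ ⇒ |(-8t + 2)/(t + 8) + 38/13| < ϵ.
Combining over a common denominator, (-8t + 2)/(t + 8) + 38/13 = [(-8t + 2)·13 − (-38)·(t + 8)] / [13·(t + 8)] = -66(t − 5) / (13(t + 8)).
So |(-8t + 2)/(t + 8) + 38/13| = 66|t − 5| / (13·|t + 8|).
Require δ ≤ 13/2, so |t + 8| ≥ |13| − |t − 5| > 13 − 13/2 = 13/2.
Hence |(-8t + 2)/(t + 8) + 38/13| < 66|t − 5|/(13·(13/2)) = (132/169)|t − 5|, which is < ϵ once |t − 5| < (169/132)ϵ.
Take δ = min(13/2, (169/132)ϵ). Then 0 < |t − 5| < δ forces both bounds, so |(-8t + 2)/(t + 8) + 38/13| < ϵ.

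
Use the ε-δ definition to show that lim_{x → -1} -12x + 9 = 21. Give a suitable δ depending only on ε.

δ = ε/12

Suppose ε > 0. We need δ > 0 so that 0 < |x + 1| < δ implies |(-12x + 9) − 21| < ε.
|(-12x + 9) − 21| = |-12x - 12| = 12|x + 1|.
So 12|x + 1| < ε exactly when |x + 1| < ε/12.
Choosing δ = ε/12 gives |(-12x + 9) − 21| = 12|x + 1| < ε whenever |x + 1| < δ.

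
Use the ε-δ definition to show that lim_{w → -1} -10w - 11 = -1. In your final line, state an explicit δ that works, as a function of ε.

δ = ε/10

Let ε > 0. We need δ > 0 so that 0 < |w + 1| < δ implies |(-10w - 11) + 1| < ε.
Since (-10w - 11) + 1 = -10(w + 1), we have |(-10w - 11) + 1| = 10|w + 1|.
So 10|w + 1| < ε exactly when |w + 1| < ε/10.
Choosing δ = ε/10 gives |(-10w - 11) + 1| = 10|w + 1| < ε whenever |w + 1| < δ.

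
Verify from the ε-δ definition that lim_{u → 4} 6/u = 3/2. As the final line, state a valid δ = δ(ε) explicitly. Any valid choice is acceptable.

Suppose ε > 0. We seek δ > 0 such that 0 < |u − 4| < δ implies |6/u − (3/2)| < ε.
|6/u − (3/2)| = 6·|4 − u|/(4·|u|) = 6|u − 4|/(4|u|).
Require δ ≤ 2 so that |u| > 4 − 2 = 2, hence 4|u| > 8.
Then |6/u − (3/2)| < 6|u − 4|/8, which is < ε when |u − 4| < (4/3)ε.
Take δ = min(2, (4/3)ε). Then 0 < |u − 4| < δ gives both |u − 4| < 2 and |u − 4| < (4/3)ε, so |6/u − (3/2)| < ε.

δ = min(2, (4/3)ε)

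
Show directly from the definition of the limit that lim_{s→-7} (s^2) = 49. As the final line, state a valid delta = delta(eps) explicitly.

Let eps > 0 be given. We seek delta > 0 with 0 < |s + 7| < delta ⇒ |s^2 − 49| < eps.
Factor: s^2 − 49 = (s + 7)(s - 7), so |s^2 − 49| = |s + 7|·|s - 7|.
Impose delta ≤ 2 so that |s| < 9; then |s - 7| ≤ 16.
Hence |s^2 − 49| ≤ 16|s + 7|, which is < eps once |s + 7| < eps/16.
Take delta = min(2, eps/16). If 0 < |s + 7| < delta then both bounds hold and |s^2 − 49| ≤ 16|s + 7| < 16·(eps/16) = eps.

delta = min(2, eps/16)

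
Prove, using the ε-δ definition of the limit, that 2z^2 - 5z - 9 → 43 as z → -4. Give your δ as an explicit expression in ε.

Fix ε > 0. We want δ > 0 such that 0 < |z + 4| < δ implies |(2z^2 - 5z - 9) − 43| < ε.
(2z^2 - 5z - 9) − 43 = 2z^2 - 5z - 52 = (z + 4)(2z - 13).
So |(2z^2 - 5z - 9) − 43| = |z + 4|·|2z - 13|.
Require δ ≤ 2. Then |z + 4| < 2 gives |z| < 6, and by the triangle inequality |2z - 13| ≤ 2·6 + 13 = 25.
Hence |(2z^2 - 5z - 9) − 43| ≤ 25|z + 4| < ε provided |z + 4| < ε/25.
Take δ = min(2, ε/25). Then 0 < |z + 4| < δ gives both |z + 4| < 2 and |z + 4| < ε/25, so |(2z^2 - 5z - 9) − 43| < ε.

δ = min(2, ε/25)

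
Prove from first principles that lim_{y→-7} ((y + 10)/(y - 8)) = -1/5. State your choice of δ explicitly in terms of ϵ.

δ = min(15/2, (25/4)ϵ)

Let ϵ > 0 be given. We want δ > 0 with 0 < |y + 7| < δ ⇒ |(y + 10)/(y - 8) + 1/5| < ϵ.
Combining over a common denominator, (y + 10)/(y - 8) + 1/5 = [(y + 10)·(-15) − 3·(y - 8)] / [(-15)·(y - 8)] = -18(y + 7) / ((-15)(y - 8)).
So |(y + 10)/(y - 8) + 1/5| = 18|y + 7| / (15·|y − 8|).
Restrict δ ≤ 15/2. Then |y + 7| < 15/2 gives |y − 8| = |(y + 7) + (-15)| ≥ 15 − 15/2 = 15/2.
Hence |(y + 10)/(y - 8) + 1/5| < 18|y + 7|/(15·(15/2)) = (4/25)|y + 7|, which is < ϵ once |y + 7| < (25/4)ϵ.
Take δ = min(15/2, (25/4)ϵ). Then 0 < |y + 7| < δ forces both bounds, so |(y + 10)/(y - 8) + 1/5| < ϵ.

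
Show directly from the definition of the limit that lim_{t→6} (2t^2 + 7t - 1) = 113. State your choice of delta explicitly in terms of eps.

delta = min(1, eps/33)

Fix eps > 0. We want delta > 0 such that 0 < |t − 6| < delta implies |(2t^2 + 7t - 1) − 113| < eps.
(2t^2 + 7t - 1) − 113 = 2t^2 + 7t - 114 = (t − 6)(2t + 19).
So |(2t^2 + 7t - 1) − 113| = |t − 6|·|2t + 19|.
Require delta ≤ 1. Then |t − 6| < 1 gives |t| < 7, and by the triangle inequality |2t + 19| ≤ 2·7 + 19 = 33.
Hence |(2t^2 + 7t - 1) − 113| ≤ 33|t − 6| < eps provided |t − 6| < eps/33.
Take delta = min(1, eps/33). Then 0 < |t − 6| < delta gives both |t − 6| < 1 and |t − 6| < eps/33, so |(2t^2 + 7t - 1) − 113| < eps.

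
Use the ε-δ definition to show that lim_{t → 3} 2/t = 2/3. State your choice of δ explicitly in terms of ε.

δ = min(3/2, (9/4)ε)

Let ε > 0. We seek δ > 0 such that 0 < |t − 3| < δ implies |2/t − (2/3)| < ε.
|2/t − (2/3)| = 2·|3 − t|/(3·|t|) = 2|t − 3|/(3|t|).
Restrict δ ≤ 3/2. Then |t − 3| < 3/2 gives |t| > 3/2, so 3|t| > 9/2.
Then |2/t − (2/3)| < 2|t − 3|/(9/2), which is < ε when |t − 3| < (9/4)ε.
Take δ = min(3/2, (9/4)ε). Then 0 < |t − 3| < δ gives both |t − 3| < 3/2 and |t − 3| < (9/4)ε, so |2/t − (2/3)| < ε.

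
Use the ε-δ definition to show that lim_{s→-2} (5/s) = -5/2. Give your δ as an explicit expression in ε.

δ = min(1, (2/5)ε)

Suppose ε > 0. We seek δ > 0 such that 0 < |s + 2| < δ implies |5/s + 5/2| < ε.
|5/s + 5/2| = 5·|-2 − s|/(2·|s|) = 5|s + 2|/(2|s|).
Require δ ≤ 1 so that |s| > 2 − 1 = 1, hence 2|s| > 2.
Then |5/s + 5/2| < 5|s + 2|/2, which is < ε when |s + 2| < (2/5)ε.
Take δ = min(1, (2/5)ε). Then 0 < |s + 2| < δ gives both |s + 2| < 1 and |s + 2| < (2/5)ε, so |5/s + 5/2| < ε.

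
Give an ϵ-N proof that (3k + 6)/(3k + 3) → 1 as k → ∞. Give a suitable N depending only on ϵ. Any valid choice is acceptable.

N = 1/ϵ

Let ϵ > 0 be given. For k ≥ 1, |(3k + 6)/(3k + 3) − 1| = |9|/(3(3k + 3)) = 9/(3(3k + 3)).
Since 3k + 3 ≥ 3k for k ≥ 1, this is ≤ 9/(3·3k) = 1/k.
So |(3k + 6)/(3k + 3) − 1| < ϵ whenever k > 1/ϵ.
Take N = 1/ϵ. If k > N then |(3k + 6)/(3k + 3) − 1| ≤ 1/k < ϵ.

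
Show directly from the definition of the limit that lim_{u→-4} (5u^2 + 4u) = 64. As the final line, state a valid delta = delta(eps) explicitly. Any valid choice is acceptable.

delta = min(2, eps/46)

Fix eps > 0. We want delta > 0 such that 0 < |u + 4| < delta implies |(5u^2 + 4u) − 64| < eps.
(5u^2 + 4u) − 64 = 5u^2 + 4u - 64 = (u + 4)(5u - 16).
So |(5u^2 + 4u) − 64| = |u + 4|·|5u - 16|.
Assume first that |u + 4| < 2, so |u| < 6. Then |5u - 16| ≤ 5·6 + 16 = 46.
Hence |(5u^2 + 4u) − 64| ≤ 46|u + 4| < eps provided |u + 4| < eps/46.
Take delta = min(2, eps/46). Then 0 < |u + 4| < delta gives both |u + 4| < 2 and |u + 4| < eps/46, so |(5u^2 + 4u) − 64| < eps.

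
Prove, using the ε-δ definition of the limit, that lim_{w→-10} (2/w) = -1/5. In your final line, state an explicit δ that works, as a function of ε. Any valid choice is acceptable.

δ = min(5, 25ε)

Fix ε > 0. We seek δ > 0 such that 0 < |w + 10| < δ implies |2/w + 1/5| < ε.
|2/w + 1/5| = 2·|-10 − w|/(10·|w|) = 2|w + 10|/(10|w|).
Require δ ≤ 5 so that |w| > 10 − 5 = 5, hence 10|w| > 50.
Then |2/w + 1/5| < 2|w + 10|/50, which is < ε when |w + 10| < 25ε.
Take δ = min(5, 25ε). Then 0 < |w + 10| < δ gives both |w + 10| < 5 and |w + 10| < 25ε, so |2/w + 1/5| < ε.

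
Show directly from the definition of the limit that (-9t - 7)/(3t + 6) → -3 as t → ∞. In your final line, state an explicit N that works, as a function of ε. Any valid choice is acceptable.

N = (11/3)/ε

Fix ε > 0. We seek N > 0 such that t > N implies |(-9t - 7)/(3t + 6) + 3| < ε.
(-9t - 7)/(3t + 6) + 3 = (3(-9t - 7) − (-9)(3t + 6)) / (3(3t + 6)) = 33/(3(3t + 6)).
For t > 0 we have 3t + 6 > 3t, so |(-9t - 7)/(3t + 6) + 3| = 33/(3(3t + 6)) < 33/(3·3t) = (11/3)/t.
Thus |(-9t - 7)/(3t + 6) + 3| < ε whenever t > (11/3)/ε.
Take N = (11/3)/ε. If t > N then |(-9t - 7)/(3t + 6) + 3| < (11/3)/t < ε.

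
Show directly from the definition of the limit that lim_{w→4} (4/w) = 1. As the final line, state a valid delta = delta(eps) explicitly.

delta = min(2, 2eps)

Fix eps > 0. We seek delta > 0 such that 0 < |w − 4| < delta implies |4/w − 1| < eps.
|4/w − 1| = 4·|4 − w|/(4·|w|) = 4|w − 4|/(4|w|).
Restrict delta ≤ 2. Then |w − 4| < 2 gives |w| > 2, so 4|w| > 8.
Then |4/w − 1| < 4|w − 4|/8, which is < eps when |w − 4| < 2eps.
Take delta = min(2, 2eps). Then 0 < |w − 4| < delta gives both |w − 4| < 2 and |w − 4| < 2eps, so |4/w − 1| < eps.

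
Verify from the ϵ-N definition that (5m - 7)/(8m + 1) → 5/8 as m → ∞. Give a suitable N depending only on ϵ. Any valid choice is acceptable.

Suppose ϵ > 0. For m ≥ 1, |(5m - 7)/(8m + 1) − (5/8)| = |-61|/(8(8m + 1)) = 61/(8(8m + 1)).
Since 8m + 1 ≥ 8m for m ≥ 1, this is ≤ 61/(8·8m) = (61/64)/m.
So |(5m - 7)/(8m + 1) − (5/8)| < ϵ whenever m > (61/64)/ϵ.
Take N = (61/64)/ϵ. If m > N then |(5m - 7)/(8m + 1) − (5/8)| ≤ (61/64)/m < ϵ.

N = (61/64)/ϵ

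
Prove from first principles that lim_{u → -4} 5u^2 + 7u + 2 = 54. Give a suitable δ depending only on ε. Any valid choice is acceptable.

Suppose ε > 0. We want δ > 0 such that 0 < |u + 4| < δ implies |(5u^2 + 7u + 2) − 54| < ε.
(5u^2 + 7u + 2) − 54 = 5u^2 + 7u - 52 = (u + 4)(5u - 13).
So |(5u^2 + 7u + 2) − 54| = |u + 4|·|5u - 13|.
Require δ ≤ 1. Then |u + 4| < 1 gives |u| < 5, and by the triangle inequality |5u - 13| ≤ 5·5 + 13 = 38.
Hence |(5u^2 + 7u + 2) − 54| ≤ 38|u + 4| < ε provided |u + 4| < ε/38.
Take δ = min(1, ε/38). Then 0 < |u + 4| < δ gives both |u + 4| < 1 and |u + 4| < ε/38, so |(5u^2 + 7u + 2) − 54| < ε.

δ = min(1, ε/38)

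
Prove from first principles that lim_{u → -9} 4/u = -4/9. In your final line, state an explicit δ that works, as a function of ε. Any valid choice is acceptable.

Let ε > 0 be given. We seek δ > 0 such that 0 < |u + 9| < δ implies |4/u + 4/9| < ε.
|4/u + 4/9| = 4·|-9 − u|/(9·|u|) = 4|u + 9|/(9|u|).
Require δ ≤ 9/2 so that |u| > 9 − 9/2 = 9/2, hence 9|u| > 81/2.
Then |4/u + 4/9| < 4|u + 9|/(81/2), which is < ε when |u + 9| < (81/8)ε.
Take δ = min(9/2, (81/8)ε). Then 0 < |u + 9| < δ gives both |u + 9| < 9/2 and |u + 9| < (81/8)ε, so |4/u + 4/9| < ε.

δ = min(9/2, (81/8)ε)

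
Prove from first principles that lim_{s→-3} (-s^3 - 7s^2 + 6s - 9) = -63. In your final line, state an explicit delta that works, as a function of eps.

delta = min(2, eps/63)

Let eps > 0. We want delta > 0 such that 0 < |s + 3| < delta implies |(-s^3 - 7s^2 + 6s - 9) + 63| < eps.
(-s^3 - 7s^2 + 6s - 9) + 63 = -s^3 - 7s^2 + 6s + 54 = (s + 3)(-s^2 - 4s + 18).
So |(-s^3 - 7s^2 + 6s - 9) + 63| = |s + 3|·|-s^2 - 4s + 18|.
Assume first that |s + 3| < 2, so |s| < 5. Then |-s^2 - 4s + 18| ≤ 5^2 + 4·5 + 18 = 63.
Hence |(-s^3 - 7s^2 + 6s - 9) + 63| ≤ 63|s + 3| < eps provided |s + 3| < eps/63.
Choosing delta = min(2, eps/63) ensures both conditions, hence |(-s^3 - 7s^2 + 6s - 9) + 63| < eps.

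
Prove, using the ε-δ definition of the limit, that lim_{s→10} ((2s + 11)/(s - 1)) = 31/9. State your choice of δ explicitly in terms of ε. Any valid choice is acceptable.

δ = min(9/2, (81/26)ε)

Suppose ε > 0. We want δ > 0 with 0 < |s − 10| < δ ⇒ |(2s + 11)/(s - 1) − (31/9)| < ε.
Combining over a common denominator, (2s + 11)/(s - 1) − (31/9) = [(2s + 11)·9 − 31·(s - 1)] / [9·(s - 1)] = -13(s − 10) / (9(s - 1)).
So |(2s + 11)/(s - 1) − (31/9)| = 13|s − 10| / (9·|s − 1|).
Require δ ≤ 9/2, so |s − 1| ≥ |9| − |s − 10| > 9 − 9/2 = 9/2.
Hence |(2s + 11)/(s - 1) − (31/9)| < 13|s − 10|/(9·(9/2)) = (26/81)|s − 10|, which is < ε once |s − 10| < (81/26)ε.
Take δ = min(9/2, (81/26)ε). Then 0 < |s − 10| < δ forces both bounds, so |(2s + 11)/(s - 1) − (31/9)| < ε.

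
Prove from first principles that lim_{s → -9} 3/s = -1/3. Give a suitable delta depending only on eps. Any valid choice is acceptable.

Suppose eps > 0. We seek delta > 0 such that 0 < |s + 9| < delta implies |3/s + 1/3| < eps.
|3/s + 1/3| = 3·|-9 − s|/(9·|s|) = 3|s + 9|/(9|s|).
Require delta ≤ 9/2 so that |s| > 9 − 9/2 = 9/2, hence 9|s| > 81/2.
Then |3/s + 1/3| < 3|s + 9|/(81/2), which is < eps when |s + 9| < (27/2)eps.
Take delta = min(9/2, (27/2)eps). Then 0 < |s + 9| < delta gives both |s + 9| < 9/2 and |s + 9| < (27/2)eps, so |3/s + 1/3| < eps.

delta = min(9/2, (27/2)eps)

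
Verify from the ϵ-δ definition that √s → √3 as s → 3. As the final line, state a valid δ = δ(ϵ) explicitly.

Fix ϵ > 0. We want δ > 0 such that 0 < |s − 3| < δ implies |√s − √3| < ϵ.
Multiplying by the conjugate, |√s − √3| = |s − 3|/(√s + √3).
Restrict δ ≤ 3 so that |s − 3| < 3 forces s > 0, and then √s + √3 > √3.
Hence |√s − √3| < |s − 3|/√3, which is < ϵ once |s − 3| < √3·ϵ.
Take δ = min(3, √3·ϵ). If 0 < |s − 3| < δ then s > 0 and |√s − √3| < |s − 3|/√3 < ϵ.

δ = min(3, √3·ϵ)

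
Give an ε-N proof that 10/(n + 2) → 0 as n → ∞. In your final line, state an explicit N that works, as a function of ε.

N = 10/ε

Let ε > 0 be given. For n ≥ 1, |10/(n + 2) − 0| = 10/(n + 2) ≤ 10/n.
We need 10/n < ε, i.e. n > 10/ε.
Take N = 10/ε. If n > N then |10/(n + 2)| ≤ 10/n < ε.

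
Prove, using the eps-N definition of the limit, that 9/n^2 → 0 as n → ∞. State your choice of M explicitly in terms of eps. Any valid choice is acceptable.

M = (9/eps)^{1/2}

Fix eps > 0. For n ≥ 1, |9/n^2 − 0| = 9/n^2.
9/n^2 < eps ⇔ n^2 > 9/eps ⇔ n > (9/eps)^{1/2}.
Take M = (9/eps)^{1/2}. Then n > M implies 9/n^2 < eps.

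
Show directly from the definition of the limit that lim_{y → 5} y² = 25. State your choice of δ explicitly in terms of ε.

δ = min(1, ε/11)

Let ε > 0. We seek δ > 0 with 0 < |y − 5| < δ ⇒ |y² − 25| < ε.
Factor: y² − 25 = (y − 5)(y + 5), so |y² − 25| = |y − 5|·|y + 5|.
Restrict δ ≤ 1. Then |y − 5| < 1 gives |y| < 6, so by the triangle inequality |y + 5| ≤ 6 + 5 = 11.
Hence |y² − 25| ≤ 11|y − 5|, which is < ε once |y − 5| < ε/11.
Take δ = min(1, ε/11). If 0 < |y − 5| < δ then both bounds hold and |y² − 25| ≤ 11|y − 5| < 11·(ε/11) = ε.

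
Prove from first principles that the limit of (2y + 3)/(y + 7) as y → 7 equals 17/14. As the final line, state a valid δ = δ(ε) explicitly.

Let ε > 0 be given. We want δ > 0 with 0 < |y − 7| < δ ⇒ |(2y + 3)/(y + 7) − (17/14)| < ε.
Combining over a common denominator, (2y + 3)/(y + 7) − (17/14) = [(2y + 3)·14 − 17·(y + 7)] / [14·(y + 7)] = 11(y − 7) / (14(y + 7)).
So |(2y + 3)/(y + 7) − (17/14)| = 11|y − 7| / (14·|y + 7|).
Require δ ≤ 7, so |y + 7| ≥ |14| − |y − 7| > 14 − 7 = 7.
Hence |(2y + 3)/(y + 7) − (17/14)| < 11|y − 7|/(14·7) = (11/98)|y − 7|, which is < ε once |y − 7| < (98/11)ε.
Take δ = min(7, (98/11)ε). Then 0 < |y − 7| < δ forces both bounds, so |(2y + 3)/(y + 7) − (17/14)| < ε.

δ = min(7, (98/11)ε)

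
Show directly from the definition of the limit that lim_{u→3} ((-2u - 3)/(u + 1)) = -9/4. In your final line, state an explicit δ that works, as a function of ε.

δ = min(2, 8ε)

Suppose ε > 0. We want δ > 0 with 0 < |u − 3| < δ ⇒ |(-2u - 3)/(u + 1) + 9/4| < ε.
Combining over a common denominator, (-2u - 3)/(u + 1) + 9/4 = [(-2u - 3)·4 − (-9)·(u + 1)] / [4·(u + 1)] = 1(u − 3) / (4(u + 1)).
So |(-2u - 3)/(u + 1) + 9/4| = |u − 3| / (4·|u + 1|).
Restrict δ ≤ 2. Then |u − 3| < 2 gives |u + 1| = |(u − 3) + 4| ≥ 4 − 2 = 2.
Hence |(-2u - 3)/(u + 1) + 9/4| < |u − 3|/(4·2) = (1/8)|u − 3|, which is < ε once |u − 3| < 8ε.
Take δ = min(2, 8ε). Then 0 < |u − 3| < δ forces both bounds, so |(-2u - 3)/(u + 1) + 9/4| < ε.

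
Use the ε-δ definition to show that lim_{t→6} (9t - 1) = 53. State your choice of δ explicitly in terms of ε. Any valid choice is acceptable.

δ = ε/9

Let ε > 0. We need δ > 0 so that 0 < |t − 6| < δ implies |(9t - 1) − 53| < ε.
|(9t - 1) − 53| = |9t - 54| = 9|t − 6|.
Thus it suffices that |t − 6| < ε/9.
Choosing δ = ε/9 gives |(9t - 1) − 53| = 9|t − 6| < ε whenever |t − 6| < δ.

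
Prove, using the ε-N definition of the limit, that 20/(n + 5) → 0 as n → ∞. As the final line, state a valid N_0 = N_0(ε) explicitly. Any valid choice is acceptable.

Fix ε > 0. For n ≥ 1, |20/(n + 5) − 0| = 20/(n + 5) ≤ 20/n.
We need 20/n < ε, i.e. n > 20/ε.
Take N_0 = 20/ε. If n > N_0 then |20/(n + 5)| ≤ 20/n < ε.

N_0 = 20/ε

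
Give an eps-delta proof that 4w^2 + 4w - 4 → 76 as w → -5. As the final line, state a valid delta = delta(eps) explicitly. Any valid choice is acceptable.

Let eps > 0. We want delta > 0 such that 0 < |w + 5| < delta implies |(4w^2 + 4w - 4) − 76| < eps.
(4w^2 + 4w - 4) − 76 = 4w^2 + 4w - 80 = (w + 5)(4w - 16).
So |(4w^2 + 4w - 4) − 76| = |w + 5|·|4w - 16|.
Assume first that |w + 5| < 1, so |w| < 6. Then |4w - 16| ≤ 4·6 + 16 = 40.
Hence |(4w^2 + 4w - 4) − 76| ≤ 40|w + 5| < eps provided |w + 5| < eps/40.
Take delta = min(1, eps/40). Then 0 < |w + 5| < delta gives both |w + 5| < 1 and |w + 5| < eps/40, so |(4w^2 + 4w - 4) − 76| < eps.

delta = min(1, eps/40)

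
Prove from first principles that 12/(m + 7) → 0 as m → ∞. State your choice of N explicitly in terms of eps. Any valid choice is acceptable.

N = 12/eps

Fix eps > 0. For m ≥ 1, |12/(m + 7) − 0| = 12/(m + 7) ≤ 12/m.
We need 12/m < eps, i.e. m > 12/eps.
Take N = 12/eps. If m > N then |12/(m + 7)| ≤ 12/m < eps.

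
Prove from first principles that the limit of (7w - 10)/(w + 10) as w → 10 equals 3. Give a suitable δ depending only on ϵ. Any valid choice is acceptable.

Fix ϵ > 0. We want δ > 0 with 0 < |w − 10| < δ ⇒ |(7w - 10)/(w + 10) − 3| < ϵ.
Combining over a common denominator, (7w - 10)/(w + 10) − 3 = [(7w - 10)·20 − 60·(w + 10)] / [20·(w + 10)] = 80(w − 10) / (20(w + 10)).
So |(7w - 10)/(w + 10) − 3| = 80|w − 10| / (20·|w + 10|).
Require δ ≤ 10, so |w + 10| ≥ |20| − |w − 10| > 20 − 10 = 10.
Hence |(7w - 10)/(w + 10) − 3| < 80|w − 10|/(20·10) = (2/5)|w − 10|, which is < ϵ once |w − 10| < (5/2)ϵ.
Take δ = min(10, (5/2)ϵ). Then 0 < |w − 10| < δ forces both bounds, so |(7w - 10)/(w + 10) − 3| < ϵ.

δ = min(10, (5/2)ϵ)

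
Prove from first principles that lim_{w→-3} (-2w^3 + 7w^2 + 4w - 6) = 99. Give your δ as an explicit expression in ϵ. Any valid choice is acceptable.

Let ϵ > 0. We want δ > 0 such that 0 < |w + 3| < δ implies |(-2w^3 + 7w^2 + 4w - 6) − 99| < ϵ.
(-2w^3 + 7w^2 + 4w - 6) − 99 = -2w^3 + 7w^2 + 4w - 105 = (w + 3)(-2w^2 + 13w - 35).
So |(-2w^3 + 7w^2 + 4w - 6) − 99| = |w + 3|·|-2w^2 + 13w - 35|.
Assume first that |w + 3| < 1, so |w| < 4. Then |-2w^2 + 13w - 35| ≤ 2·4^2 + 13·4 + 35 = 119.
Hence |(-2w^3 + 7w^2 + 4w - 6) − 99| ≤ 119|w + 3| < ϵ provided |w + 3| < ϵ/119.
Choosing δ = min(1, ϵ/119) ensures both conditions, hence |(-2w^3 + 7w^2 + 4w - 6) − 99| < ϵ.

δ = min(1, ϵ/119)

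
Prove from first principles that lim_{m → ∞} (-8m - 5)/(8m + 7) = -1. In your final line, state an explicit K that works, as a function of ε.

Suppose ε > 0. For m ≥ 1, |(-8m - 5)/(8m + 7) + 1| = |16|/(8(8m + 7)) = 16/(8(8m + 7)).
Since 8m + 7 ≥ 8m for m ≥ 1, this is ≤ 16/(8·8m) = (1/4)/m.
So |(-8m - 5)/(8m + 7) + 1| < ε whenever m > (1/4)/ε.
Take K = (1/4)/ε. If m > K then |(-8m - 5)/(8m + 7) + 1| ≤ (1/4)/m < ε.

K = (1/4)/ε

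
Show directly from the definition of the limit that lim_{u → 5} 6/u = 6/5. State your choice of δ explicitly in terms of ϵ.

Fix ϵ > 0. We seek δ > 0 such that 0 < |u − 5| < δ implies |6/u − (6/5)| < ϵ.
|6/u − (6/5)| = 6·|5 − u|/(5·|u|) = 6|u − 5|/(5|u|).
Restrict δ ≤ 5/2. Then |u − 5| < 5/2 gives |u| > 5/2, so 5|u| > 25/2.
Then |6/u − (6/5)| < 6|u − 5|/(25/2), which is < ϵ when |u − 5| < (25/12)ϵ.
Take δ = min(5/2, (25/12)ϵ). Then 0 < |u − 5| < δ gives both |u − 5| < 5/2 and |u − 5| < (25/12)ϵ, so |6/u − (6/5)| < ϵ.

δ = min(5/2, (25/12)ϵ)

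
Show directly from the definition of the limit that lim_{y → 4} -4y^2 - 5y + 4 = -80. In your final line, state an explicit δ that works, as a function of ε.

Fix ε > 0. We want δ > 0 such that 0 < |y − 4| < δ implies |(-4y^2 - 5y + 4) + 80| < ε.
(-4y^2 - 5y + 4) + 80 = -4y^2 - 5y + 84 = (y − 4)(-4y - 21).
So |(-4y^2 - 5y + 4) + 80| = |y − 4|·|-4y - 21|.
Assume first that |y − 4| < 1, so |y| < 5. Then |-4y - 21| ≤ 4·5 + 21 = 41.
Hence |(-4y^2 - 5y + 4) + 80| ≤ 41|y − 4| < ε provided |y − 4| < ε/41.
Take δ = min(1, ε/41). Then 0 < |y − 4| < δ gives both |y − 4| < 1 and |y − 4| < ε/41, so |(-4y^2 - 5y + 4) + 80| < ε.

δ = min(1, ε/41)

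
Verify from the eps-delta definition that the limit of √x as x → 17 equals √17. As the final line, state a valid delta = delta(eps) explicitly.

delta = min(17, √17·eps)

Let eps > 0 be given. We want delta > 0 such that 0 < |x − 17| < delta implies |√x − √17| < eps.
Multiplying by the conjugate, |√x − √17| = |x − 17|/(√x + √17).
Restrict delta ≤ 17 so that |x − 17| < 17 forces x > 0, and then √x + √17 > √17.
Hence |√x − √17| < |x − 17|/√17, which is < eps once |x − 17| < √17·eps.
Take delta = min(17, √17·eps). If 0 < |x − 17| < delta then x > 0 and |√x − √17| < |x − 17|/√17 < eps.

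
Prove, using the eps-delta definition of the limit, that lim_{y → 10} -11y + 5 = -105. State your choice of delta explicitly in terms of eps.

delta = eps/11

Let eps > 0. We need delta > 0 so that 0 < |y − 10| < delta implies |(-11y + 5) + 105| < eps.
|(-11y + 5) + 105| = |-11y + 110| = 11|y − 10|.
Thus it suffices that |y − 10| < eps/11.
Take delta = eps/11. If 0 < |y − 10| < delta then |(-11y + 5) + 105| = 11|y − 10| < 11·(eps/11) = eps.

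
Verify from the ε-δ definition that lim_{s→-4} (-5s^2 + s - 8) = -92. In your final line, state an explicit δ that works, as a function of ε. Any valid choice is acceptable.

δ = min(1, ε/46)

Fix ε > 0. We want δ > 0 such that 0 < |s + 4| < δ implies |(-5s^2 + s - 8) + 92| < ε.
(-5s^2 + s - 8) + 92 = -5s^2 + s + 84 = (s + 4)(-5s + 21).
So |(-5s^2 + s - 8) + 92| = |s + 4|·|-5s + 21|.
Assume first that |s + 4| < 1, so |s| < 5. Then |-5s + 21| ≤ 5·5 + 21 = 46.
Hence |(-5s^2 + s - 8) + 92| ≤ 46|s + 4| < ε provided |s + 4| < ε/46.
Choosing δ = min(1, ε/46) ensures both conditions, hence |(-5s^2 + s - 8) + 92| < ε.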